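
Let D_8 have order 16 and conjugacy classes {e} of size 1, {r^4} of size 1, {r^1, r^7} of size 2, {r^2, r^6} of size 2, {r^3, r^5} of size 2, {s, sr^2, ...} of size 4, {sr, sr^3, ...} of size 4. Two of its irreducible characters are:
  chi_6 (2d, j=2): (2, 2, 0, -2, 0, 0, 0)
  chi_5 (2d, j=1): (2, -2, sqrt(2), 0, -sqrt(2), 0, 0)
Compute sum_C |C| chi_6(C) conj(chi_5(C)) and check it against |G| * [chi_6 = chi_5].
Sum = 0; so <chi_6, chi_5> = 0 (distinct irreducibles are orthogonal).

Justification: Compute term by term over conjugacy classes (|C| * chi_6(C) * conj(chi_5(C))):
  1*(2)*conj(2) + 1*(2)*conj(-2) + 2*(0)*conj(sqrt(2)) + 2*(-2)*conj(0) + 2*(0)*conj(-sqrt(2)) + 4*(0)*conj(0) + 4*(0)*conj(0)
  = (4) + (-4) + (0) + (0) + (0) + (0) + (0)
  = 0.
Dividing by |G| = 16 gives 0/16 = 0, matching the row-orthogonality relation <chi_6, chi_5> = [chi_6 = chi_5].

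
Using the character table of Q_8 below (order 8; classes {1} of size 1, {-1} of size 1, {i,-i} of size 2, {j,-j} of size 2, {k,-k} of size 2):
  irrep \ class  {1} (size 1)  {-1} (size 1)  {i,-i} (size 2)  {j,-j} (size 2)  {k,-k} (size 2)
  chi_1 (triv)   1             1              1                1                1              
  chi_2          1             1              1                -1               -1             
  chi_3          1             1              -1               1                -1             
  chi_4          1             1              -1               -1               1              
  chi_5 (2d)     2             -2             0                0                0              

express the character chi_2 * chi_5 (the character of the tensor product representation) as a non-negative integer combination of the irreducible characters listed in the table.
chi_2 tensor chi_5 = chi_5 (all other irreducibles have multiplicity 0).

Reasoning: The character of a tensor product is the pointwise product (chi_2 * chi_5)(C) = chi_2(C) * chi_5(C):
  {1}: (1)*(2), {-1}: (1)*(-2), {i,-i}: (1)*(0), {j,-j}: (-1)*(0), {k,-k}: (-1)*(0)
so (chi_2 * chi_5) takes values
  {1} -> 2, {-1} -> -2, {i,-i} -> 0, {j,-j} -> 0, {k,-k} -> 0.
Now take the inner product of this character with each irreducible chi from the table, <chi_2*chi_5, chi> = (1/8) sum_C |C| (chi_2*chi_5)(C) conj(chi(C)):
  <chi_2*chi_5, chi_1> = (1/8)[1*(2)*conj(1) + 1*(-2)*conj(1) + 2*(0)*conj(1) + 2*(0)*conj(1) + 2*(0)*conj(1)]
      = (1/8)[(2) + (-2) + (0) + (0) + (0)] = 0/8 = 0
  <chi_2*chi_5, chi_2> = (1/8)[1*(2)*conj(1) + 1*(-2)*conj(1) + 2*(0)*conj(1) + 2*(0)*conj(-1) + 2*(0)*conj(-1)]
      = (1/8)[(2) + (-2) + (0) + (0) + (0)] = 0/8 = 0
  <chi_2*chi_5, chi_3> = (1/8)[1*(2)*conj(1) + 1*(-2)*conj(1) + 2*(0)*conj(-1) + 2*(0)*conj(1) + 2*(0)*conj(-1)]
      = (1/8)[(2) + (-2) + (0) + (0) + (0)] = 0/8 = 0
  <chi_2*chi_5, chi_4> = (1/8)[1*(2)*conj(1) + 1*(-2)*conj(1) + 2*(0)*conj(-1) + 2*(0)*conj(-1) + 2*(0)*conj(1)]
      = (1/8)[(2) + (-2) + (0) + (0) + (0)] = 0/8 = 0
  <chi_2*chi_5, chi_5> = (1/8)[1*(2)*conj(2) + 1*(-2)*conj(-2) + 2*(0)*conj(0) + 2*(0)*conj(0) + 2*(0)*conj(0)]
      = (1/8)[(4) + (4) + (0) + (0) + (0)] = 8/8 = 1
Hence the multiplicities are chi_5: 1. Dimension check: dim(chi_2)*dim(chi_5) = 1*2 = 2 and sum (mult * dim) = 1*2 = 2.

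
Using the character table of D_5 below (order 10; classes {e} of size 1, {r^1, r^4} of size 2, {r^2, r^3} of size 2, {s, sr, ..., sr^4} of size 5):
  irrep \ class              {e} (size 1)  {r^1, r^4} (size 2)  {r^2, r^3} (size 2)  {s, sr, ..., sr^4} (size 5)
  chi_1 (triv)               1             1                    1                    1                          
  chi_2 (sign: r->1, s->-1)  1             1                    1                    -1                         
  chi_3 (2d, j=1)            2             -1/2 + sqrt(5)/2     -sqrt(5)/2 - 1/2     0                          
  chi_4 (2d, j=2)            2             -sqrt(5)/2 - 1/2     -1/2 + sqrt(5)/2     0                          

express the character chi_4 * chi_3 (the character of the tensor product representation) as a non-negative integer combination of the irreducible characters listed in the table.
chi_4 tensor chi_3 = chi_3 + chi_4 (all other irreducibles have multiplicity 0).

Argument: The character of a tensor product is the pointwise product (chi_4 * chi_3)(C) = chi_4(C) * chi_3(C):
  {e}: (2)*(2), {r^1, r^4}: (-sqrt(5)/2 - 1/2)*(-1/2 + sqrt(5)/2), {r^2, r^3}: (-1/2 + sqrt(5)/2)*(-sqrt(5)/2 - 1/2), {s, sr, ..., sr^4}: (0)*(0)
so (chi_4 * chi_3) takes values
  {e} -> 4, {r^1, r^4} -> -1, {r^2, r^3} -> -1, {s, sr, ..., sr^4} -> 0.
Now take the inner product of this character with each irreducible chi from the table, <chi_4*chi_3, chi> = (1/10) sum_C |C| (chi_4*chi_3)(C) conj(chi(C)):
  <chi_4*chi_3, chi_1> = (1/10)[1*(4)*conj(1) + 2*(-1)*conj(1) + 2*(-1)*conj(1) + 5*(0)*conj(1)]
      = (1/10)[(4) + (-2) + (-2) + (0)] = 0/10 = 0
  <chi_4*chi_3, chi_2> = (1/10)[1*(4)*conj(1) + 2*(-1)*conj(1) + 2*(-1)*conj(1) + 5*(0)*conj(-1)]
      = (1/10)[(4) + (-2) + (-2) + (0)] = 0/10 = 0
  <chi_4*chi_3, chi_3> = (1/10)[1*(4)*conj(2) + 2*(-1)*conj(-1/2 + sqrt(5)/2) + 2*(-1)*conj(-sqrt(5)/2 - 1/2) + 5*(0)*conj(0)]
      = (1/10)[(8) + (1 - sqrt(5)) + (1 + sqrt(5)) + (0)] = 10/10 = 1
  <chi_4*chi_3, chi_4> = (1/10)[1*(4)*conj(2) + 2*(-1)*conj(-sqrt(5)/2 - 1/2) + 2*(-1)*conj(-1/2 + sqrt(5)/2) + 5*(0)*conj(0)]
      = (1/10)[(8) + (1 + sqrt(5)) + (1 - sqrt(5)) + (0)] = 10/10 = 1
Hence the multiplicities are chi_3: 1, chi_4: 1. Dimension check: dim(chi_4)*dim(chi_3) = 2*2 = 4 and sum (mult * dim) = 1*2 + 1*2 = 4.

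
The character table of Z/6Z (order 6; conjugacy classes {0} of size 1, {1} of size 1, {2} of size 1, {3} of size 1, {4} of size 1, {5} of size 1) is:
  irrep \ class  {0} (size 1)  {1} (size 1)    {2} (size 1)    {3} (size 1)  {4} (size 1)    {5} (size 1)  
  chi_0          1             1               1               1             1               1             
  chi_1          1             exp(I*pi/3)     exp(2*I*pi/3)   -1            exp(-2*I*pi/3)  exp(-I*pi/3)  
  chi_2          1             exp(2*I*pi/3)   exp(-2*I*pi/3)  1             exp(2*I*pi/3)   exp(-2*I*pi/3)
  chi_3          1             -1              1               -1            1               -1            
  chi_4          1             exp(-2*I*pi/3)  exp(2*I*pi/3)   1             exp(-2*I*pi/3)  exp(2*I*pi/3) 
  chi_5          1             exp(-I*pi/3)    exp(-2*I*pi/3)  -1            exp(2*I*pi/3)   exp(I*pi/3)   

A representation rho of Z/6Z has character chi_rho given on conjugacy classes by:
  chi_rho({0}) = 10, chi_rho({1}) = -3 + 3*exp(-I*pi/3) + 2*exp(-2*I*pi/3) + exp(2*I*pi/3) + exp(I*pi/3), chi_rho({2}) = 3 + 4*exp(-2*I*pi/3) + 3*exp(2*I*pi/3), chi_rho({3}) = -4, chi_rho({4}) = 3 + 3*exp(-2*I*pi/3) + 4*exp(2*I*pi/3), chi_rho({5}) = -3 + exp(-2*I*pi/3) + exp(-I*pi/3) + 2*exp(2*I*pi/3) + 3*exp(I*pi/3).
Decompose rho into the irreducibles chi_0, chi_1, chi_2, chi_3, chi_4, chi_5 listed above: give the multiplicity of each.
Multiplicities: chi_0: 0, chi_1: 1, chi_2: 1, chi_3: 3, chi_4: 2, chi_5: 3.

Working: Use <chi_rho, chi> = (1/|G|) sum_C |C| * chi_rho(C) * conj(chi(C)) with |G| = 6 for each irreducible chi in the table:
  <chi_rho, chi_0> = (1/6)[1*(10)*conj(1) + 1*(-3 + 3*exp(-I*pi/3) + 2*exp(-2*I*pi/3) + exp(2*I*pi/3) + exp(I*pi/3))*conj(1) + 1*(3 + 4*exp(-2*I*pi/3) + 3*exp(2*I*pi/3))*conj(1) + 1*(-4)*conj(1) + 1*(3 + 3*exp(-2*I*pi/3) + 4*exp(2*I*pi/3))*conj(1) + 1*(-3 + exp(-2*I*pi/3) + exp(-I*pi/3) + 2*exp(2*I*pi/3) + 3*exp(I*pi/3))*conj(1)]
      = (1/6)[(10) + (-3 + 3*exp(-I*pi/3) + 2*exp(-2*I*pi/3) + exp(2*I*pi/3) + exp(I*pi/3)) + (3 + 4*exp(-2*I*pi/3) + 3*exp(2*I*pi/3)) + (-4) + (3 + 3*exp(-2*I*pi/3) + 4*exp(2*I*pi/3)) + (-3 + exp(-2*I*pi/3) + exp(-I*pi/3) + 2*exp(2*I*pi/3) + 3*exp(I*pi/3))] = 0/6 = 0
  <chi_rho, chi_1> = (1/6)[1*(10)*conj(1) + 1*(-3 + 3*exp(-I*pi/3) + 2*exp(-2*I*pi/3) + exp(2*I*pi/3) + exp(I*pi/3))*conj(exp(I*pi/3)) + 1*(3 + 4*exp(-2*I*pi/3) + 3*exp(2*I*pi/3))*conj(exp(2*I*pi/3)) + 1*(-4)*conj(-1) + 1*(3 + 3*exp(-2*I*pi/3) + 4*exp(2*I*pi/3))*conj(exp(-2*I*pi/3)) + 1*(-3 + exp(-2*I*pi/3) + exp(-I*pi/3) + 2*exp(2*I*pi/3) + 3*exp(I*pi/3))*conj(exp(-I*pi/3))]
      = (1/6)[(10) + (-1 + 3*exp(-2*I*pi/3) + exp(I*pi/3) - 3*exp(-I*pi/3)) + (3 + 3*exp(-2*I*pi/3) + 4*exp(2*I*pi/3)) + (4) + (3 + 4*exp(-2*I*pi/3) + 3*exp(2*I*pi/3)) + (-1 - 3*exp(I*pi/3) + exp(-I*pi/3) + 3*exp(2*I*pi/3))] = 6/6 = 1
  <chi_rho, chi_2> = (1/6)[1*(10)*conj(1) + 1*(-3 + 3*exp(-I*pi/3) + 2*exp(-2*I*pi/3) + exp(2*I*pi/3) + exp(I*pi/3))*conj(exp(2*I*pi/3)) + 1*(3 + 4*exp(-2*I*pi/3) + 3*exp(2*I*pi/3))*conj(exp(-2*I*pi/3)) + 1*(-4)*conj(1) + 1*(3 + 3*exp(-2*I*pi/3) + 4*exp(2*I*pi/3))*conj(exp(2*I*pi/3)) + 1*(-3 + exp(-2*I*pi/3) + exp(-I*pi/3) + 2*exp(2*I*pi/3) + 3*exp(I*pi/3))*conj(exp(-2*I*pi/3))]
      = (1/6)[(10) + (-2 + exp(-I*pi/3) + 2*exp(2*I*pi/3) - 3*exp(-2*I*pi/3)) + (1) + (-4) + (1) + (-2 - 3*exp(2*I*pi/3) + 2*exp(-2*I*pi/3) + exp(I*pi/3))] = 6/6 = 1
  <chi_rho, chi_3> = (1/6)[1*(10)*conj(1) + 1*(-3 + 3*exp(-I*pi/3) + 2*exp(-2*I*pi/3) + exp(2*I*pi/3) + exp(I*pi/3))*conj(-1) + 1*(3 + 4*exp(-2*I*pi/3) + 3*exp(2*I*pi/3))*conj(1) + 1*(-4)*conj(-1) + 1*(3 + 3*exp(-2*I*pi/3) + 4*exp(2*I*pi/3))*conj(1) + 1*(-3 + exp(-2*I*pi/3) + exp(-I*pi/3) + 2*exp(2*I*pi/3) + 3*exp(I*pi/3))*conj(-1)]
      = (1/6)[(10) + (3 - exp(I*pi/3) - exp(2*I*pi/3) - 2*exp(-2*I*pi/3) - 3*exp(-I*pi/3)) + (3 + 4*exp(-2*I*pi/3) + 3*exp(2*I*pi/3)) + (4) + (3 + 3*exp(-2*I*pi/3) + 4*exp(2*I*pi/3)) + (3 - 3*exp(I*pi/3) - 2*exp(2*I*pi/3) - exp(-I*pi/3) - exp(-2*I*pi/3))] = 18/6 = 3
  <chi_rho, chi_4> = (1/6)[1*(10)*conj(1) + 1*(-3 + 3*exp(-I*pi/3) + 2*exp(-2*I*pi/3) + exp(2*I*pi/3) + exp(I*pi/3))*conj(exp(-2*I*pi/3)) + 1*(3 + 4*exp(-2*I*pi/3) + 3*exp(2*I*pi/3))*conj(exp(2*I*pi/3)) + 1*(-4)*conj(1) + 1*(3 + 3*exp(-2*I*pi/3) + 4*exp(2*I*pi/3))*conj(exp(-2*I*pi/3)) + 1*(-3 + exp(-2*I*pi/3) + exp(-I*pi/3) + 2*exp(2*I*pi/3) + 3*exp(I*pi/3))*conj(exp(2*I*pi/3))]
      = (1/6)[(10) + (1 - 3*exp(2*I*pi/3) + exp(-2*I*pi/3) + 3*exp(I*pi/3)) + (3 + 3*exp(-2*I*pi/3) + 4*exp(2*I*pi/3)) + (-4) + (3 + 4*exp(-2*I*pi/3) + 3*exp(2*I*pi/3)) + (1 + 3*exp(-I*pi/3) + exp(2*I*pi/3) - 3*exp(-2*I*pi/3))] = 12/6 = 2
  <chi_rho, chi_5> = (1/6)[1*(10)*conj(1) + 1*(-3 + 3*exp(-I*pi/3) + 2*exp(-2*I*pi/3) + exp(2*I*pi/3) + exp(I*pi/3))*conj(exp(-I*pi/3)) + 1*(3 + 4*exp(-2*I*pi/3) + 3*exp(2*I*pi/3))*conj(exp(-2*I*pi/3)) + 1*(-4)*conj(-1) + 1*(3 + 3*exp(-2*I*pi/3) + 4*exp(2*I*pi/3))*conj(exp(2*I*pi/3)) + 1*(-3 + exp(-2*I*pi/3) + exp(-I*pi/3) + 2*exp(2*I*pi/3) + 3*exp(I*pi/3))*conj(exp(I*pi/3))]
      = (1/6)[(10) + (2 - 3*exp(I*pi/3) + 2*exp(-I*pi/3) + exp(2*I*pi/3)) + (1) + (4) + (1) + (2 + exp(-2*I*pi/3) + 2*exp(I*pi/3) - 3*exp(-I*pi/3))] = 18/6 = 3
(Exp terms are combined using exp(i*s)*conj(exp(i*t)) = exp(i*(s-t)), and sums of them are collapsed using the identity that for every m > 1 the m distinct m-th roots of unity sum to 0, e.g. 1 + exp(2*I*pi/3) + exp(-2*I*pi/3) = 0.)
Dimension check: dim(rho) = sum (mult * dim) = 0*1 + 1*1 + 1*1 + 3*1 + 2*1 + 3*1 = 10 = chi_rho(e) = 10.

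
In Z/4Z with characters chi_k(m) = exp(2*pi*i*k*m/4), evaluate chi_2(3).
chi_2(3) = zeta_4^6 = -1

Reasoning: chi_2(3) = zeta_4^(2*3) = zeta_4^6. Since zeta_4^4 = 1, this equals zeta_4^2 = exp(2*pi*i*2/4) = -1.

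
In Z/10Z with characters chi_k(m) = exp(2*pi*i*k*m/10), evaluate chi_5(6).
chi_5(6) = zeta_10^30 = 1

Reasoning: chi_5(6) = zeta_10^(5*6) = zeta_10^30. Since zeta_10^10 = 1, this equals zeta_10^0 = exp(2*pi*i*0/10) = 1.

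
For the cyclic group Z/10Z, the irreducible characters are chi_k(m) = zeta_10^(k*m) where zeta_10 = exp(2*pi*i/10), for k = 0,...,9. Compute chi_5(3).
chi_5(3) = zeta_10^15 = -1

Details: chi_5(3) = zeta_10^(5*3) = zeta_10^15. Since zeta_10^10 = 1, this equals zeta_10^5 = exp(2*pi*i*5/10) = -1.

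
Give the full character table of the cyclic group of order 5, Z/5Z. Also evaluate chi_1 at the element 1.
Character table of Z/5Z (irreps indexed chi_0,...,chi_4 with chi_k(m) = zeta_5^(k*m), zeta_5 = exp(2*pi*i/5)):
  irrep \ class  {0} (size 1)  {1} (size 1)    {2} (size 1)    {3} (size 1)    {4} (size 1)  
  chi_0          1             1               1               1               1             
  chi_1          1             exp(2*I*pi/5)   exp(4*I*pi/5)   exp(-4*I*pi/5)  exp(-2*I*pi/5)
  chi_2          1             exp(4*I*pi/5)   exp(-2*I*pi/5)  exp(2*I*pi/5)   exp(-4*I*pi/5)
  chi_3          1             exp(-4*I*pi/5)  exp(2*I*pi/5)   exp(-2*I*pi/5)  exp(4*I*pi/5) 
  chi_4          1             exp(-2*I*pi/5)  exp(-4*I*pi/5)  exp(4*I*pi/5)   exp(2*I*pi/5) 

Spot check: chi_1(1) = zeta_5^(1*1) = zeta_5^1 = exp(2*I*pi/5).

Justification: Z/5Z is abelian, so all 5 irreducible complex representations are 1-dimensional. They are given by chi_k(m) = zeta_5^(k*m) for k = 0,...,4. Row orthogonality: sum_m chi_k(m) conj(chi_l(m)) = 5 * [k = l].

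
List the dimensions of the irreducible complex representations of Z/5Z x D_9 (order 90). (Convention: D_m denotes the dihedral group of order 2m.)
Dimensions: 1, 1, 1, 1, 1, 1, 1, 1, 1, 1, 2, 2, 2, 2, 2, 2, 2, 2, 2, 2, 2, 2, 2, 2, 2, 2, 2, 2, 2, 2

Solution. There are 30 irreducibles (= number of conjugacy classes). Their dimensions d_i satisfy sum d_i^2 = |G| = 90: 1 + 1 + 1 + 1 + 1 + 1 + 1 + 1 + 1 + 1 + 4 + 4 + 4 + 4 + 4 + 4 + 4 + 4 + 4 + 4 + 4 + 4 + 4 + 4 + 4 + 4 + 4 + 4 + 4 + 4 = 90. (For the product with Z/5Z: each of the 5 1-dim characters of Z/5Z tensors with each irrep of D_9, giving 5 copies of each D_9-dimension.)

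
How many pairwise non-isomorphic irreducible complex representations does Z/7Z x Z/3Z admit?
21

Details: The number of irreducible complex representations of a finite group equals its number of conjugacy classes. Z/7Z x Z/3Z is abelian of order 21, so every element is its own conjugacy class: 21 classes, so Z/7Z x Z/3Z (order 21) has exactly 21 irreducible complex representations.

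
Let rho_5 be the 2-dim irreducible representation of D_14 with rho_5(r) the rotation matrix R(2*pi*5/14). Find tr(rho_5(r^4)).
chi_{rho_5}(r^4) = 2*cos(2*pi*5*4/14) = -2*cos(pi/7)

Reasoning: rho_5(r^4) is rotation by angle 2*pi*5*4/14, whose trace is 2*cos(2*pi*5*4/14) = -2*cos(pi/7).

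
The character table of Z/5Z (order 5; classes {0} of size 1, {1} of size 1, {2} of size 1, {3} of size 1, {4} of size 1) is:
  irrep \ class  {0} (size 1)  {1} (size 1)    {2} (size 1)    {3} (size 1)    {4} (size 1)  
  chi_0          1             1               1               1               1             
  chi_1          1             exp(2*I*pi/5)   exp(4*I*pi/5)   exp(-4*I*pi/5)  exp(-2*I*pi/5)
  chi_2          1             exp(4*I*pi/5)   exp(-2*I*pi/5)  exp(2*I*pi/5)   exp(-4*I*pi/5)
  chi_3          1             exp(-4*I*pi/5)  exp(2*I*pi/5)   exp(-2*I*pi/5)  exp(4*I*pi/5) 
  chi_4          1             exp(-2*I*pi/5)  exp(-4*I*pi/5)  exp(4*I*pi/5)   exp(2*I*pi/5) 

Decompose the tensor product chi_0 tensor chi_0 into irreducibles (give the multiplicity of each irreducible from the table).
chi_0 tensor chi_0 = chi_0 (all other irreducibles have multiplicity 0).

The character of a tensor product is the pointwise product (chi_0 * chi_0)(C) = chi_0(C) * chi_0(C):
  {0}: (1)*(1), {1}: (1)*(1), {2}: (1)*(1), {3}: (1)*(1), {4}: (1)*(1)
so (chi_0 * chi_0) takes values
  {0} -> 1, {1} -> 1, {2} -> 1, {3} -> 1, {4} -> 1.
Now take the inner product of this character with each irreducible chi from the table, <chi_0*chi_0, chi> = (1/5) sum_C |C| (chi_0*chi_0)(C) conj(chi(C)):
  <chi_0*chi_0, chi_0> = (1/5)[1*(1)*conj(1) + 1*(1)*conj(1) + 1*(1)*conj(1) + 1*(1)*conj(1) + 1*(1)*conj(1)]
      = (1/5)[(1) + (1) + (1) + (1) + (1)] = 5/5 = 1
  <chi_0*chi_0, chi_1> = (1/5)[1*(1)*conj(1) + 1*(1)*conj(exp(2*I*pi/5)) + 1*(1)*conj(exp(4*I*pi/5)) + 1*(1)*conj(exp(-4*I*pi/5)) + 1*(1)*conj(exp(-2*I*pi/5))]
      = (1/5)[(1) + (exp(-2*I*pi/5)) + (exp(-4*I*pi/5)) + (exp(4*I*pi/5)) + (exp(2*I*pi/5))] = 0/5 = 0
  <chi_0*chi_0, chi_2> = (1/5)[1*(1)*conj(1) + 1*(1)*conj(exp(4*I*pi/5)) + 1*(1)*conj(exp(-2*I*pi/5)) + 1*(1)*conj(exp(2*I*pi/5)) + 1*(1)*conj(exp(-4*I*pi/5))]
      = (1/5)[(1) + (exp(-4*I*pi/5)) + (exp(2*I*pi/5)) + (exp(-2*I*pi/5)) + (exp(4*I*pi/5))] = 0/5 = 0
  <chi_0*chi_0, chi_3> = (1/5)[1*(1)*conj(1) + 1*(1)*conj(exp(-4*I*pi/5)) + 1*(1)*conj(exp(2*I*pi/5)) + 1*(1)*conj(exp(-2*I*pi/5)) + 1*(1)*conj(exp(4*I*pi/5))]
      = (1/5)[(1) + (exp(4*I*pi/5)) + (exp(-2*I*pi/5)) + (exp(2*I*pi/5)) + (exp(-4*I*pi/5))] = 0/5 = 0
  <chi_0*chi_0, chi_4> = (1/5)[1*(1)*conj(1) + 1*(1)*conj(exp(-2*I*pi/5)) + 1*(1)*conj(exp(-4*I*pi/5)) + 1*(1)*conj(exp(4*I*pi/5)) + 1*(1)*conj(exp(2*I*pi/5))]
      = (1/5)[(1) + (exp(2*I*pi/5)) + (exp(4*I*pi/5)) + (exp(-4*I*pi/5)) + (exp(-2*I*pi/5))] = 0/5 = 0
(Exp terms are combined using exp(i*s)*conj(exp(i*t)) = exp(i*(s-t)), and sums of them are collapsed using the identity that for every m > 1 the m distinct m-th roots of unity sum to 0, e.g. 1 + exp(2*I*pi/3) + exp(-2*I*pi/3) = 0.)
Hence the multiplicities are chi_0: 1. Dimension check: dim(chi_0)*dim(chi_0) = 1*1 = 1 and sum (mult * dim) = 1*1 = 1.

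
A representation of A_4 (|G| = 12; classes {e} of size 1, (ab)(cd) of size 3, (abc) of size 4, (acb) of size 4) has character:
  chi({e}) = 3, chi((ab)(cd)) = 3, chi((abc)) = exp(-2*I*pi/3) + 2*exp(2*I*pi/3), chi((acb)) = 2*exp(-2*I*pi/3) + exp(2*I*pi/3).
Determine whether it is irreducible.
Not irreducible (reducible): <chi, chi> = 5 > 1.

Argument: <chi, chi> = (1/|G|) sum_C |C| * |chi(C)|^2 = (1/12)[1*|3|^2 + 3*|3|^2 + 4*|exp(-2*I*pi/3) + 2*exp(2*I*pi/3)|^2 + 4*|2*exp(-2*I*pi/3) + exp(2*I*pi/3)|^2]
  = (1/12)[(9) + (27) + (12) + (12)] = 60/12 = 5.
(Exp terms are combined using exp(i*s)*conj(exp(i*t)) = exp(i*(s-t)), and sums of them are collapsed using the identity that for every m > 1 the m distinct m-th roots of unity sum to 0, e.g. 1 + exp(2*I*pi/3) + exp(-2*I*pi/3) = 0.)
A character is irreducible iff <chi, chi> = 1, so this representation is reducible.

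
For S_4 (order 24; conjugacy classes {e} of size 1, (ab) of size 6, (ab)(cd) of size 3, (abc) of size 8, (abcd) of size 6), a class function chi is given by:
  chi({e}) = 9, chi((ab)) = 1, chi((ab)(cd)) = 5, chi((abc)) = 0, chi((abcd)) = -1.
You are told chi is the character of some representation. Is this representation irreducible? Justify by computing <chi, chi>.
Not irreducible (reducible): <chi, chi> = 7 > 1.

Working: <chi, chi> = (1/|G|) sum_C |C| * |chi(C)|^2 = (1/24)[1*|9|^2 + 6*|1|^2 + 3*|5|^2 + 8*|0|^2 + 6*|-1|^2]
  = (1/24)[(81) + (6) + (75) + (0) + (6)] = 168/24 = 7.
A character is irreducible iff <chi, chi> = 1, so this representation is reducible.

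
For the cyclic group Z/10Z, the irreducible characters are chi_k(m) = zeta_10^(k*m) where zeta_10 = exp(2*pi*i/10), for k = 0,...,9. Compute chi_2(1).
chi_2(1) = zeta_10^2 = exp(2*I*pi/5)

Solution. chi_2(1) = zeta_10^(2*1) = zeta_10^2. Since zeta_10^10 = 1, this equals zeta_10^2 = exp(2*pi*i*2/10) = exp(2*I*pi/5).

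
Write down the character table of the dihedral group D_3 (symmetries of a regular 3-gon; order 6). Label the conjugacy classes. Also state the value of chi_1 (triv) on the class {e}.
Conjugacy classes: {e} of size 1, {r^1, r^2} of size 2, {s, sr, ..., sr^2} of size 3.
Character table:
  irrep \ class              {e} (size 1)  {r^1, r^2} (size 2)  {s, sr, ..., sr^2} (size 3)
  chi_1 (triv)               1             1                    1                          
  chi_2 (sign: r->1, s->-1)  1             1                    -1                         
  chi_3 (2d, j=1)            2             -1                   0                          

Spot check: chi_1 (triv) on {e} = 1.

Why: D_3 has order 2*3 = 6 with 3 conjugacy classes, hence 3 irreducibles. Sum of squared dims 1 + 1 + 4 = 6 = |G|. Linear characters come from the abelianisation; the 2-dimensional irreps have character r^k -> 2*cos(2*pi*j*k/3), reflections -> 0.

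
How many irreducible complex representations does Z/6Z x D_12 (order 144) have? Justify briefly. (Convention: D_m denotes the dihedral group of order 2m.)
54

Reasoning: The number of irreducible complex representations of a finite group equals its number of conjugacy classes. For a direct product, #classes(G x H) = #classes(G) * #classes(H). Z/6Z has 6 classes (abelian), D_12 has 9 classes, so 6 * 9 = 54, so Z/6Z x D_12 (order 144) has exactly 54 irreducible complex representations.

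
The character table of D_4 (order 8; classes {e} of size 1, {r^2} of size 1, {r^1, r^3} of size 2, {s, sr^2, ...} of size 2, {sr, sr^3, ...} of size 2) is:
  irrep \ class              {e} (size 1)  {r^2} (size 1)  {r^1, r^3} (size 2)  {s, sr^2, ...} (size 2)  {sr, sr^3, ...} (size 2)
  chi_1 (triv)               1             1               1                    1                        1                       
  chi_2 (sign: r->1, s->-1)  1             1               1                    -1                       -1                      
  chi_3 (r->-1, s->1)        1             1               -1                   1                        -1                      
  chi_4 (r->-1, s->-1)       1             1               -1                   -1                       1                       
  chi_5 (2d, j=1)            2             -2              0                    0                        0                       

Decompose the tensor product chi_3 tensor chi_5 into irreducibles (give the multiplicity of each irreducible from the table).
chi_3 tensor chi_5 = chi_5 (all other irreducibles have multiplicity 0).

The character of a tensor product is the pointwise product (chi_3 * chi_5)(C) = chi_3(C) * chi_5(C):
  {e}: (1)*(2), {r^2}: (1)*(-2), {r^1, r^3}: (-1)*(0), {s, sr^2, ...}: (1)*(0), {sr, sr^3, ...}: (-1)*(0)
so (chi_3 * chi_5) takes values
  {e} -> 2, {r^2} -> -2, {r^1, r^3} -> 0, {s, sr^2, ...} -> 0, {sr, sr^3, ...} -> 0.
Now take the inner product of this character with each irreducible chi from the table, <chi_3*chi_5, chi> = (1/8) sum_C |C| (chi_3*chi_5)(C) conj(chi(C)):
  <chi_3*chi_5, chi_1> = (1/8)[1*(2)*conj(1) + 1*(-2)*conj(1) + 2*(0)*conj(1) + 2*(0)*conj(1) + 2*(0)*conj(1)]
      = (1/8)[(2) + (-2) + (0) + (0) + (0)] = 0/8 = 0
  <chi_3*chi_5, chi_2> = (1/8)[1*(2)*conj(1) + 1*(-2)*conj(1) + 2*(0)*conj(1) + 2*(0)*conj(-1) + 2*(0)*conj(-1)]
      = (1/8)[(2) + (-2) + (0) + (0) + (0)] = 0/8 = 0
  <chi_3*chi_5, chi_3> = (1/8)[1*(2)*conj(1) + 1*(-2)*conj(1) + 2*(0)*conj(-1) + 2*(0)*conj(1) + 2*(0)*conj(-1)]
      = (1/8)[(2) + (-2) + (0) + (0) + (0)] = 0/8 = 0
  <chi_3*chi_5, chi_4> = (1/8)[1*(2)*conj(1) + 1*(-2)*conj(1) + 2*(0)*conj(-1) + 2*(0)*conj(-1) + 2*(0)*conj(1)]
      = (1/8)[(2) + (-2) + (0) + (0) + (0)] = 0/8 = 0
  <chi_3*chi_5, chi_5> = (1/8)[1*(2)*conj(2) + 1*(-2)*conj(-2) + 2*(0)*conj(0) + 2*(0)*conj(0) + 2*(0)*conj(0)]
      = (1/8)[(4) + (4) + (0) + (0) + (0)] = 8/8 = 1
Hence the multiplicities are chi_5: 1. Dimension check: dim(chi_3)*dim(chi_5) = 1*2 = 2 and sum (mult * dim) = 1*2 = 2.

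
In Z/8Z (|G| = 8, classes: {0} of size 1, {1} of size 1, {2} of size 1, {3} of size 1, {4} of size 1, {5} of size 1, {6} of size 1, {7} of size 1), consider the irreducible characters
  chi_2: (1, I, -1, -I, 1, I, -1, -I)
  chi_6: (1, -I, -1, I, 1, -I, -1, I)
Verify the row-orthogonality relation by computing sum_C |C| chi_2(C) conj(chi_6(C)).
Sum = 0; so <chi_2, chi_6> = 0 (distinct irreducibles are orthogonal).

Explanation: Compute term by term over conjugacy classes (|C| * chi_2(C) * conj(chi_6(C))):
  1*(1)*conj(1) + 1*(I)*conj(-I) + 1*(-1)*conj(-1) + 1*(-I)*conj(I) + 1*(1)*conj(1) + 1*(I)*conj(-I) + 1*(-1)*conj(-1) + 1*(-I)*conj(I)
  = (1) + (-1) + (1) + (-1) + (1) + (-1) + (1) + (-1)
  = 0.
(Exp terms are combined using exp(i*s)*conj(exp(i*t)) = exp(i*(s-t)), and sums of them are collapsed using the identity that for every m > 1 the m distinct m-th roots of unity sum to 0, e.g. 1 + exp(2*I*pi/3) + exp(-2*I*pi/3) = 0.)
Dividing by |G| = 8 gives 0/8 = 0, matching the row-orthogonality relation <chi_2, chi_6> = [chi_2 = chi_6].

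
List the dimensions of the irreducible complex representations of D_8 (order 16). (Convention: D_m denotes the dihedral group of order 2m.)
Dimensions: 1, 1, 1, 1, 2, 2, 2

Solution. There are 7 irreducibles (= number of conjugacy classes). Their dimensions d_i satisfy sum d_i^2 = |G| = 16: 1 + 1 + 1 + 1 + 4 + 4 + 4 = 16.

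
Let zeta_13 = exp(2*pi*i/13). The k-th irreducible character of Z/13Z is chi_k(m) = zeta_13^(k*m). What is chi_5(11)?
chi_5(11) = zeta_13^55 = exp(6*I*pi/13)

Details: chi_5(11) = zeta_13^(5*11) = zeta_13^55. Since zeta_13^13 = 1, this equals zeta_13^3 = exp(2*pi*i*3/13) = exp(6*I*pi/13).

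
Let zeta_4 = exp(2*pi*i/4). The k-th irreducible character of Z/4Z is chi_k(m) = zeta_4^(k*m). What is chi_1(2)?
chi_1(2) = zeta_4^2 = -1

Justification: chi_1(2) = zeta_4^(1*2) = zeta_4^2. Since zeta_4^4 = 1, this equals zeta_4^2 = exp(2*pi*i*2/4) = -1.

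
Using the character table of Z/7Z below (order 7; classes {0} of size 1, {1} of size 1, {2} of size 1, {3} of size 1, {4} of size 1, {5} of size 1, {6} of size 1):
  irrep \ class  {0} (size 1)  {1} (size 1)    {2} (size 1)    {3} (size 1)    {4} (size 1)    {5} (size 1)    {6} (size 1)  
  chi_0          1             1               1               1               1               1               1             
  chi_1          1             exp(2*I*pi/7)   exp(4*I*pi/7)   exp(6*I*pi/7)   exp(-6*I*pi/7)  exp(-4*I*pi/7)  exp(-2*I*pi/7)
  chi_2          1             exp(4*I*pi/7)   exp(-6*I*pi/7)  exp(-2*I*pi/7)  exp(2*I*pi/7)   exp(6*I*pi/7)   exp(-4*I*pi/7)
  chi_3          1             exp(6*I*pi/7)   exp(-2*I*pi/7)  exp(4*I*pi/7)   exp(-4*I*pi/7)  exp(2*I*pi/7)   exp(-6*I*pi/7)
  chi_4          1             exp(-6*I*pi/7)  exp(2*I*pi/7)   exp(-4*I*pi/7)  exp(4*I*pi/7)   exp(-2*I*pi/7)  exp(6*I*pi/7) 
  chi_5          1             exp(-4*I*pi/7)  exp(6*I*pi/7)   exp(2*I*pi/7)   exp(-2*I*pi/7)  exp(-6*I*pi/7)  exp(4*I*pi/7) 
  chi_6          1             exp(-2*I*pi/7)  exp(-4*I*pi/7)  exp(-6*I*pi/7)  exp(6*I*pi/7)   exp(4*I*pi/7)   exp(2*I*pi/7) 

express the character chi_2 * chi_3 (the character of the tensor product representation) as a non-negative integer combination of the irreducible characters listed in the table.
chi_2 tensor chi_3 = chi_5 (all other irreducibles have multiplicity 0).

Proof sketch: The character of a tensor product is the pointwise product (chi_2 * chi_3)(C) = chi_2(C) * chi_3(C):
  {0}: (1)*(1), {1}: (exp(4*I*pi/7))*(exp(6*I*pi/7)), {2}: (exp(-6*I*pi/7))*(exp(-2*I*pi/7)), {3}: (exp(-2*I*pi/7))*(exp(4*I*pi/7)), {4}: (exp(2*I*pi/7))*(exp(-4*I*pi/7)), {5}: (exp(6*I*pi/7))*(exp(2*I*pi/7)), {6}: (exp(-4*I*pi/7))*(exp(-6*I*pi/7))
so (chi_2 * chi_3) takes values
  {0} -> 1, {1} -> exp(-4*I*pi/7), {2} -> exp(6*I*pi/7), {3} -> exp(2*I*pi/7), {4} -> exp(-2*I*pi/7), {5} -> exp(-6*I*pi/7), {6} -> exp(4*I*pi/7).
Now take the inner product of this character with each irreducible chi from the table, <chi_2*chi_3, chi> = (1/7) sum_C |C| (chi_2*chi_3)(C) conj(chi(C)):
  <chi_2*chi_3, chi_0> = (1/7)[1*(1)*conj(1) + 1*(exp(-4*I*pi/7))*conj(1) + 1*(exp(6*I*pi/7))*conj(1) + 1*(exp(2*I*pi/7))*conj(1) + 1*(exp(-2*I*pi/7))*conj(1) + 1*(exp(-6*I*pi/7))*conj(1) + 1*(exp(4*I*pi/7))*conj(1)]
      = (1/7)[(1) + (exp(-4*I*pi/7)) + (exp(6*I*pi/7)) + (exp(2*I*pi/7)) + (exp(-2*I*pi/7)) + (exp(-6*I*pi/7)) + (exp(4*I*pi/7))] = 0/7 = 0
  <chi_2*chi_3, chi_1> = (1/7)[1*(1)*conj(1) + 1*(exp(-4*I*pi/7))*conj(exp(2*I*pi/7)) + 1*(exp(6*I*pi/7))*conj(exp(4*I*pi/7)) + 1*(exp(2*I*pi/7))*conj(exp(6*I*pi/7)) + 1*(exp(-2*I*pi/7))*conj(exp(-6*I*pi/7)) + 1*(exp(-6*I*pi/7))*conj(exp(-4*I*pi/7)) + 1*(exp(4*I*pi/7))*conj(exp(-2*I*pi/7))]
      = (1/7)[(1) + (exp(-6*I*pi/7)) + (exp(2*I*pi/7)) + (exp(-4*I*pi/7)) + (exp(4*I*pi/7)) + (exp(-2*I*pi/7)) + (exp(6*I*pi/7))] = 0/7 = 0
  <chi_2*chi_3, chi_2> = (1/7)[1*(1)*conj(1) + 1*(exp(-4*I*pi/7))*conj(exp(4*I*pi/7)) + 1*(exp(6*I*pi/7))*conj(exp(-6*I*pi/7)) + 1*(exp(2*I*pi/7))*conj(exp(-2*I*pi/7)) + 1*(exp(-2*I*pi/7))*conj(exp(2*I*pi/7)) + 1*(exp(-6*I*pi/7))*conj(exp(6*I*pi/7)) + 1*(exp(4*I*pi/7))*conj(exp(-4*I*pi/7))]
      = (1/7)[(1) + (exp(6*I*pi/7)) + (exp(-2*I*pi/7)) + (exp(4*I*pi/7)) + (exp(-4*I*pi/7)) + (exp(2*I*pi/7)) + (exp(-6*I*pi/7))] = 0/7 = 0
  <chi_2*chi_3, chi_3> = (1/7)[1*(1)*conj(1) + 1*(exp(-4*I*pi/7))*conj(exp(6*I*pi/7)) + 1*(exp(6*I*pi/7))*conj(exp(-2*I*pi/7)) + 1*(exp(2*I*pi/7))*conj(exp(4*I*pi/7)) + 1*(exp(-2*I*pi/7))*conj(exp(-4*I*pi/7)) + 1*(exp(-6*I*pi/7))*conj(exp(2*I*pi/7)) + 1*(exp(4*I*pi/7))*conj(exp(-6*I*pi/7))]
      = (1/7)[(1) + (exp(4*I*pi/7)) + (exp(-6*I*pi/7)) + (exp(-2*I*pi/7)) + (exp(2*I*pi/7)) + (exp(6*I*pi/7)) + (exp(-4*I*pi/7))] = 0/7 = 0
  <chi_2*chi_3, chi_4> = (1/7)[1*(1)*conj(1) + 1*(exp(-4*I*pi/7))*conj(exp(-6*I*pi/7)) + 1*(exp(6*I*pi/7))*conj(exp(2*I*pi/7)) + 1*(exp(2*I*pi/7))*conj(exp(-4*I*pi/7)) + 1*(exp(-2*I*pi/7))*conj(exp(4*I*pi/7)) + 1*(exp(-6*I*pi/7))*conj(exp(-2*I*pi/7)) + 1*(exp(4*I*pi/7))*conj(exp(6*I*pi/7))]
      = (1/7)[(1) + (exp(2*I*pi/7)) + (exp(4*I*pi/7)) + (exp(6*I*pi/7)) + (exp(-6*I*pi/7)) + (exp(-4*I*pi/7)) + (exp(-2*I*pi/7))] = 0/7 = 0
  <chi_2*chi_3, chi_5> = (1/7)[1*(1)*conj(1) + 1*(exp(-4*I*pi/7))*conj(exp(-4*I*pi/7)) + 1*(exp(6*I*pi/7))*conj(exp(6*I*pi/7)) + 1*(exp(2*I*pi/7))*conj(exp(2*I*pi/7)) + 1*(exp(-2*I*pi/7))*conj(exp(-2*I*pi/7)) + 1*(exp(-6*I*pi/7))*conj(exp(-6*I*pi/7)) + 1*(exp(4*I*pi/7))*conj(exp(4*I*pi/7))]
      = (1/7)[(1) + (1) + (1) + (1) + (1) + (1) + (1)] = 7/7 = 1
  <chi_2*chi_3, chi_6> = (1/7)[1*(1)*conj(1) + 1*(exp(-4*I*pi/7))*conj(exp(-2*I*pi/7)) + 1*(exp(6*I*pi/7))*conj(exp(-4*I*pi/7)) + 1*(exp(2*I*pi/7))*conj(exp(-6*I*pi/7)) + 1*(exp(-2*I*pi/7))*conj(exp(6*I*pi/7)) + 1*(exp(-6*I*pi/7))*conj(exp(4*I*pi/7)) + 1*(exp(4*I*pi/7))*conj(exp(2*I*pi/7))]
      = (1/7)[(1) + (exp(-2*I*pi/7)) + (exp(-4*I*pi/7)) + (exp(-6*I*pi/7)) + (exp(6*I*pi/7)) + (exp(4*I*pi/7)) + (exp(2*I*pi/7))] = 0/7 = 0
(Exp terms are combined using exp(i*s)*conj(exp(i*t)) = exp(i*(s-t)), and sums of them are collapsed using the identity that for every m > 1 the m distinct m-th roots of unity sum to 0, e.g. 1 + exp(2*I*pi/3) + exp(-2*I*pi/3) = 0.)
Hence the multiplicities are chi_5: 1. Dimension check: dim(chi_2)*dim(chi_3) = 1*1 = 1 and sum (mult * dim) = 1*1 = 1.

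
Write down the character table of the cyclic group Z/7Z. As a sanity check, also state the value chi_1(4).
Character table of Z/7Z (irreps indexed chi_0,...,chi_6 with chi_k(m) = zeta_7^(k*m), zeta_7 = exp(2*pi*i/7)):
  irrep \ class  {0} (size 1)  {1} (size 1)    {2} (size 1)    {3} (size 1)    {4} (size 1)    {5} (size 1)    {6} (size 1)  
  chi_0          1             1               1               1               1               1               1             
  chi_1          1             exp(2*I*pi/7)   exp(4*I*pi/7)   exp(6*I*pi/7)   exp(-6*I*pi/7)  exp(-4*I*pi/7)  exp(-2*I*pi/7)
  chi_2          1             exp(4*I*pi/7)   exp(-6*I*pi/7)  exp(-2*I*pi/7)  exp(2*I*pi/7)   exp(6*I*pi/7)   exp(-4*I*pi/7)
  chi_3          1             exp(6*I*pi/7)   exp(-2*I*pi/7)  exp(4*I*pi/7)   exp(-4*I*pi/7)  exp(2*I*pi/7)   exp(-6*I*pi/7)
  chi_4          1             exp(-6*I*pi/7)  exp(2*I*pi/7)   exp(-4*I*pi/7)  exp(4*I*pi/7)   exp(-2*I*pi/7)  exp(6*I*pi/7) 
  chi_5          1             exp(-4*I*pi/7)  exp(6*I*pi/7)   exp(2*I*pi/7)   exp(-2*I*pi/7)  exp(-6*I*pi/7)  exp(4*I*pi/7) 
  chi_6          1             exp(-2*I*pi/7)  exp(-4*I*pi/7)  exp(-6*I*pi/7)  exp(6*I*pi/7)   exp(4*I*pi/7)   exp(2*I*pi/7) 

Spot check: chi_1(4) = zeta_7^(1*4) = zeta_7^4 = exp(-6*I*pi/7).

Justification: Z/7Z is abelian, so all 7 irreducible complex representations are 1-dimensional. They are given by chi_k(m) = zeta_7^(k*m) for k = 0,...,6. Row orthogonality: sum_m chi_k(m) conj(chi_l(m)) = 7 * [k = l].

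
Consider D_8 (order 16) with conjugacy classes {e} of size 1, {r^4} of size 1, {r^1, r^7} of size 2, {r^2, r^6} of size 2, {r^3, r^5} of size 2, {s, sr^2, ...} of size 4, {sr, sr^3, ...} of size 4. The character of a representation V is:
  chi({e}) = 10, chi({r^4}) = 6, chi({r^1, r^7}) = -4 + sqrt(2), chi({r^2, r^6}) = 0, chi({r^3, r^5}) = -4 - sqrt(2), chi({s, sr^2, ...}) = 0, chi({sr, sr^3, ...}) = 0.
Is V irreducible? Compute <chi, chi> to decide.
Not irreducible (reducible): <chi, chi> = 13 > 1.

Derivation: <chi, chi> = (1/|G|) sum_C |C| * |chi(C)|^2 = (1/16)[1*|10|^2 + 1*|6|^2 + 2*|-4 + sqrt(2)|^2 + 2*|0|^2 + 2*|-4 - sqrt(2)|^2 + 4*|0|^2 + 4*|0|^2]
  = (1/16)[(100) + (36) + (36 - 16*sqrt(2)) + (0) + (16*sqrt(2) + 36) + (0) + (0)] = 208/16 = 13.
A character is irreducible iff <chi, chi> = 1, so this representation is reducible.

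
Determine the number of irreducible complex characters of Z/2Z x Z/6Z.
12

Derivation: The number of irreducible complex representations of a finite group equals its number of conjugacy classes. Z/2Z x Z/6Z is abelian of order 12, so every element is its own conjugacy class: 12 classes, so Z/2Z x Z/6Z (order 12) has exactly 12 irreducible complex representations.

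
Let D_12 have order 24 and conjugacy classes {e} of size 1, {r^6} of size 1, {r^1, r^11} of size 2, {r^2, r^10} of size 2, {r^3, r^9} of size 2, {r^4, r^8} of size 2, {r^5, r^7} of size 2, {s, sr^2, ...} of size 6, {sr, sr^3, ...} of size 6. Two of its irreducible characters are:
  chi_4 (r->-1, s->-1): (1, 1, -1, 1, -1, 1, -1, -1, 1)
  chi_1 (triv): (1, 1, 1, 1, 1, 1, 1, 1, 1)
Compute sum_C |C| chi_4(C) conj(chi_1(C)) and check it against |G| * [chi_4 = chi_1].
Sum = 0; so <chi_4, chi_1> = 0 (distinct irreducibles are orthogonal).

Proof sketch: Compute term by term over conjugacy classes (|C| * chi_4(C) * conj(chi_1(C))):
  1*(1)*conj(1) + 1*(1)*conj(1) + 2*(-1)*conj(1) + 2*(1)*conj(1) + 2*(-1)*conj(1) + 2*(1)*conj(1) + 2*(-1)*conj(1) + 6*(-1)*conj(1) + 6*(1)*conj(1)
  = (1) + (1) + (-2) + (2) + (-2) + (2) + (-2) + (-6) + (6)
  = 0.
Dividing by |G| = 24 gives 0/24 = 0, matching the row-orthogonality relation <chi_4, chi_1> = [chi_4 = chi_1].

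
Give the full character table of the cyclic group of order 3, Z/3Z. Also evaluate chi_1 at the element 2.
Character table of Z/3Z (irreps indexed chi_0,...,chi_2 with chi_k(m) = zeta_3^(k*m), zeta_3 = exp(2*pi*i/3)):
  irrep \ class  {0} (size 1)  {1} (size 1)    {2} (size 1)  
  chi_0          1             1               1             
  chi_1          1             exp(2*I*pi/3)   exp(-2*I*pi/3)
  chi_2          1             exp(-2*I*pi/3)  exp(2*I*pi/3) 

Spot check: chi_1(2) = zeta_3^(1*2) = zeta_3^2 = exp(-2*I*pi/3).

Explanation: Z/3Z is abelian, so all 3 irreducible complex representations are 1-dimensional. They are given by chi_k(m) = zeta_3^(k*m) for k = 0,...,2. Row orthogonality: sum_m chi_k(m) conj(chi_l(m)) = 3 * [k = l].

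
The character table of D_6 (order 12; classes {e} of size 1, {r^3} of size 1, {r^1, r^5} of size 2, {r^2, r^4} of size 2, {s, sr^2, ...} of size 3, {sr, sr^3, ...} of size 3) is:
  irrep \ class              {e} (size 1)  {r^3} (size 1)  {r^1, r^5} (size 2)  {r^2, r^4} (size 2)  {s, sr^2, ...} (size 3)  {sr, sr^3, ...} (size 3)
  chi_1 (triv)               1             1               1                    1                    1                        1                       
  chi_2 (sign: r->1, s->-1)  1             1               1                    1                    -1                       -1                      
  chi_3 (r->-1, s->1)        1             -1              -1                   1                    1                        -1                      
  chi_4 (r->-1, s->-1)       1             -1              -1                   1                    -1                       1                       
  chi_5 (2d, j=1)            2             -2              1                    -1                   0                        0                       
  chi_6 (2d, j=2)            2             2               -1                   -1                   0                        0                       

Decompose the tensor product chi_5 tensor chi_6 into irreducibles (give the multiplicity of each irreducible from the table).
chi_5 tensor chi_6 = chi_3 + chi_4 + chi_5 (all other irreducibles have multiplicity 0).

Reasoning: The character of a tensor product is the pointwise product (chi_5 * chi_6)(C) = chi_5(C) * chi_6(C):
  {e}: (2)*(2), {r^3}: (-2)*(2), {r^1, r^5}: (1)*(-1), {r^2, r^4}: (-1)*(-1), {s, sr^2, ...}: (0)*(0), {sr, sr^3, ...}: (0)*(0)
so (chi_5 * chi_6) takes values
  {e} -> 4, {r^3} -> -4, {r^1, r^5} -> -1, {r^2, r^4} -> 1, {s, sr^2, ...} -> 0, {sr, sr^3, ...} -> 0.
Now take the inner product of this character with each irreducible chi from the table, <chi_5*chi_6, chi> = (1/12) sum_C |C| (chi_5*chi_6)(C) conj(chi(C)):
  <chi_5*chi_6, chi_1> = (1/12)[1*(4)*conj(1) + 1*(-4)*conj(1) + 2*(-1)*conj(1) + 2*(1)*conj(1) + 3*(0)*conj(1) + 3*(0)*conj(1)]
      = (1/12)[(4) + (-4) + (-2) + (2) + (0) + (0)] = 0/12 = 0
  <chi_5*chi_6, chi_2> = (1/12)[1*(4)*conj(1) + 1*(-4)*conj(1) + 2*(-1)*conj(1) + 2*(1)*conj(1) + 3*(0)*conj(-1) + 3*(0)*conj(-1)]
      = (1/12)[(4) + (-4) + (-2) + (2) + (0) + (0)] = 0/12 = 0
  <chi_5*chi_6, chi_3> = (1/12)[1*(4)*conj(1) + 1*(-4)*conj(-1) + 2*(-1)*conj(-1) + 2*(1)*conj(1) + 3*(0)*conj(1) + 3*(0)*conj(-1)]
      = (1/12)[(4) + (4) + (2) + (2) + (0) + (0)] = 12/12 = 1
  <chi_5*chi_6, chi_4> = (1/12)[1*(4)*conj(1) + 1*(-4)*conj(-1) + 2*(-1)*conj(-1) + 2*(1)*conj(1) + 3*(0)*conj(-1) + 3*(0)*conj(1)]
      = (1/12)[(4) + (4) + (2) + (2) + (0) + (0)] = 12/12 = 1
  <chi_5*chi_6, chi_5> = (1/12)[1*(4)*conj(2) + 1*(-4)*conj(-2) + 2*(-1)*conj(1) + 2*(1)*conj(-1) + 3*(0)*conj(0) + 3*(0)*conj(0)]
      = (1/12)[(8) + (8) + (-2) + (-2) + (0) + (0)] = 12/12 = 1
  <chi_5*chi_6, chi_6> = (1/12)[1*(4)*conj(2) + 1*(-4)*conj(2) + 2*(-1)*conj(-1) + 2*(1)*conj(-1) + 3*(0)*conj(0) + 3*(0)*conj(0)]
      = (1/12)[(8) + (-8) + (2) + (-2) + (0) + (0)] = 0/12 = 0
Hence the multiplicities are chi_3: 1, chi_4: 1, chi_5: 1. Dimension check: dim(chi_5)*dim(chi_6) = 2*2 = 4 and sum (mult * dim) = 1*1 + 1*1 + 1*2 = 4.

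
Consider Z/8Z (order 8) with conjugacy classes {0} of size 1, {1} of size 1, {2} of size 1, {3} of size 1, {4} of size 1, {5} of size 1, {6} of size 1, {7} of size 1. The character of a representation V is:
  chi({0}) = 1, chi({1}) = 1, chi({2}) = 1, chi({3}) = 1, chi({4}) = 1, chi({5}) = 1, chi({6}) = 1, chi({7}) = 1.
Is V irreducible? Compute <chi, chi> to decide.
Irreducible: <chi, chi> = 1.

Why: <chi, chi> = (1/|G|) sum_C |C| * |chi(C)|^2 = (1/8)[1*|1|^2 + 1*|1|^2 + 1*|1|^2 + 1*|1|^2 + 1*|1|^2 + 1*|1|^2 + 1*|1|^2 + 1*|1|^2]
  = (1/8)[(1) + (1) + (1) + (1) + (1) + (1) + (1) + (1)] = 8/8 = 1.
(Exp terms are combined using exp(i*s)*conj(exp(i*t)) = exp(i*(s-t)), and sums of them are collapsed using the identity that for every m > 1 the m distinct m-th roots of unity sum to 0, e.g. 1 + exp(2*I*pi/3) + exp(-2*I*pi/3) = 0.)
A character is irreducible iff <chi, chi> = 1, so this representation is irreducible.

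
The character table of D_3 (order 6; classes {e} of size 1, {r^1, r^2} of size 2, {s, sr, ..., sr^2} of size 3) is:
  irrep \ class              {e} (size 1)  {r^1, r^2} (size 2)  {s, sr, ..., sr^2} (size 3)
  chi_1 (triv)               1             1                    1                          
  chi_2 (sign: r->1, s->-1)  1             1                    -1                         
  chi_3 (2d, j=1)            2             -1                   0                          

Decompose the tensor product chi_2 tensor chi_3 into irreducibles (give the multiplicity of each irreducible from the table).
chi_2 tensor chi_3 = chi_3 (all other irreducibles have multiplicity 0).

Reasoning: The character of a tensor product is the pointwise product (chi_2 * chi_3)(C) = chi_2(C) * chi_3(C):
  {e}: (1)*(2), {r^1, r^2}: (1)*(-1), {s, sr, ..., sr^2}: (-1)*(0)
so (chi_2 * chi_3) takes values
  {e} -> 2, {r^1, r^2} -> -1, {s, sr, ..., sr^2} -> 0.
Now take the inner product of this character with each irreducible chi from the table, <chi_2*chi_3, chi> = (1/6) sum_C |C| (chi_2*chi_3)(C) conj(chi(C)):
  <chi_2*chi_3, chi_1> = (1/6)[1*(2)*conj(1) + 2*(-1)*conj(1) + 3*(0)*conj(1)]
      = (1/6)[(2) + (-2) + (0)] = 0/6 = 0
  <chi_2*chi_3, chi_2> = (1/6)[1*(2)*conj(1) + 2*(-1)*conj(1) + 3*(0)*conj(-1)]
      = (1/6)[(2) + (-2) + (0)] = 0/6 = 0
  <chi_2*chi_3, chi_3> = (1/6)[1*(2)*conj(2) + 2*(-1)*conj(-1) + 3*(0)*conj(0)]
      = (1/6)[(4) + (2) + (0)] = 6/6 = 1
Hence the multiplicities are chi_3: 1. Dimension check: dim(chi_2)*dim(chi_3) = 1*2 = 2 and sum (mult * dim) = 1*2 = 2.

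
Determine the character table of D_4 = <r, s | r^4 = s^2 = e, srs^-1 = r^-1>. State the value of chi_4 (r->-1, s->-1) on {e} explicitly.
Conjugacy classes: {e} of size 1, {r^2} of size 1, {r^1, r^3} of size 2, {s, sr^2, ...} of size 2, {sr, sr^3, ...} of size 2.
Character table:
  irrep \ class              {e} (size 1)  {r^2} (size 1)  {r^1, r^3} (size 2)  {s, sr^2, ...} (size 2)  {sr, sr^3, ...} (size 2)
  chi_1 (triv)               1             1               1                    1                        1                       
  chi_2 (sign: r->1, s->-1)  1             1               1                    -1                       -1                      
  chi_3 (r->-1, s->1)        1             1               -1                   1                        -1                      
  chi_4 (r->-1, s->-1)       1             1               -1                   -1                       1                       
  chi_5 (2d, j=1)            2             -2              0                    0                        0                       

Spot check: chi_4 (r->-1, s->-1) on {e} = 1.

Solution. D_4 has order 2*4 = 8 with 5 conjugacy classes, hence 5 irreducibles. Sum of squared dims 1 + 1 + 1 + 1 + 4 = 8 = |G|. Linear characters come from the abelianisation; the 2-dimensional irreps have character r^k -> 2*cos(2*pi*j*k/4), reflections -> 0.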